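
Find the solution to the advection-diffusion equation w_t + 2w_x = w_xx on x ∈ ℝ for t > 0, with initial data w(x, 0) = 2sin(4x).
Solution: Moving frame: η = x - 2t, σ = t, w = u(η,σ), so w_t = u_σ - 2u_η and w_xx = u_ηη.
Hence w_t + 2w_x = u_σ and the PDE becomes the heat equation u_σ = u_ηη on η ∈ ℝ.
Initial data: u(η,0) = w(η,0) = 2sin(4η). Each mode sin(nη) decays as exp(-n²σ) on ℝ, so u(η,σ) = Σ c_n exp(-n²σ) sin(nη) with c_4=2: u(η,σ) = 2exp(-16σ)sin(4η).
Substituting back: w(x,t) = u(x - 2t, t).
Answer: w(x, t) = -2exp(-16t)sin(8t - 4x)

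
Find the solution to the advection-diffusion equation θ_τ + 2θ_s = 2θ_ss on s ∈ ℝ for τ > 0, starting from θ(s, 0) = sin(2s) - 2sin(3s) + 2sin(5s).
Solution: Change to a moving frame: let η = s - 2τ, σ = τ and write θ(s,τ) = u(η,σ).
By the chain rule θ_τ = u_σ - 2u_η, θ_s = u_η, θ_ss = u_ηη.
Then θ_τ + 2θ_s = u_σ: the advection term cancels and the PDE becomes the heat equation u_σ = 2u_ηη on η ∈ ℝ.
Initial data: u(η,0) = θ(η,0) = sin(2η) - 2sin(3η) + 2sin(5η).
On η ∈ ℝ each mode satisfies (sin(nη))″ = -n² sin(nη), so exp(-2n²σ) sin(nη) solves the heat equation; by superposition u(η,σ) = Σ c_n exp(-2n²σ) sin(nη).
Reading off the coefficients: c_2=1, c_3=-2, c_5=2, so u(η,σ) = exp(-8σ)sin(2η) - 2exp(-18σ)sin(3η) + 2exp(-50σ)sin(5η).
Substituting back η = s - 2τ, σ = τ: θ(s,τ) = u(s - 2τ, τ).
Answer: θ(s, τ) = exp(-8τ)sin(2s - 4τ) - 2exp(-18τ)sin(3s - 6τ) + 2exp(-50τ)sin(5s - 10τ)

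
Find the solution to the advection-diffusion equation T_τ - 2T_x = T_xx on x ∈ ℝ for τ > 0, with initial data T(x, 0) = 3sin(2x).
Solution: Change to a moving frame: let η = x + 2τ, σ = τ and write T(x,τ) = u(η,σ).
By the chain rule T_τ = u_σ + 2u_η, T_x = u_η, T_xx = u_ηη.
Then T_τ - 2T_x = u_σ: the advection term cancels and the PDE becomes the heat equation u_σ = u_ηη on η ∈ ℝ.
Initial data: u(η,0) = T(η,0) = 3sin(2η).
On η ∈ ℝ each mode satisfies (sin(nη))″ = -n² sin(nη), so exp(-n²σ) sin(nη) solves the heat equation; by superposition u(η,σ) = Σ c_n exp(-n²σ) sin(nη).
Reading off the coefficients: c_2=3, so u(η,σ) = 3exp(-4σ)sin(2η).
Substituting back η = x + 2τ, σ = τ: T(x,τ) = u(x + 2τ, τ).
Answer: T(x, τ) = 3exp(-4τ)sin(2x + 4τ)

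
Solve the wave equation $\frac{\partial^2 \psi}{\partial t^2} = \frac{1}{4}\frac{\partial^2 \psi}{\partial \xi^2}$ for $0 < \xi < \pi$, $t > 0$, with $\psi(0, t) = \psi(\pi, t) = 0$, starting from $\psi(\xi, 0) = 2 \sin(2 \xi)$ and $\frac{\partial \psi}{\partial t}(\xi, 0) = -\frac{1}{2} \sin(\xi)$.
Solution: Using separation of variables $\psi = X(\xi)T(t)$:
Eigenfunctions: $\sin(n\xi)$, $n = 1, 2, 3, \ldots$
General solution: $\psi(\xi, t) = \sum [A_n \cos(n t/2) + B_n \sin(n t/2)] \sin(n\xi)$
From $\psi(\xi,0) = 2 \sin(2 \xi)$: $A_2=2$. From $\psi_t(\xi,0) = -\frac{1}{2} \sin(\xi)$, using $\psi_t(\xi,0) = \sum \omega_n B_n \sin(n\xi)$ with $\omega_n = n/2$: $B_1 = (-1/2)/(1/2) = -1$.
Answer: $\psi(\xi, t) = - \sin(\xi) \sin(t/2) + 2 \sin(2 \xi) \cos(t)$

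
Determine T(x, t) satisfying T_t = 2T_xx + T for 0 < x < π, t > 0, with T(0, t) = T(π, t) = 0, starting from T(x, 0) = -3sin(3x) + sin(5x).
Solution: Substitute T = exp(t)u, i.e. u = exp(-t)T.
By the product rule, T_t = exp(t)(u_t + u), T_xx = exp(t)u_xx.
Substituting into the PDE and dividing by exp(t): u_t + u = 2u_xx + u.
The lower-order terms cancel, leaving the standard heat equation u_t = 2u_xx.
Initial data for u: u(x,0) = T(x,0) = -3sin(3x) + sin(5x). The boundary conditions carry over: u(0,t) = u(π,t) = 0.
Solve for u:
  Using separation of variables u = X(x)G(t):
  Eigenfunctions: sin(nx), n = 1, 2, 3, ...
  General solution: u(x, t) = Σ c_n sin(nx) exp(-2n² t)
  Matching u(x,0) = -3sin(3x) + sin(5x) term by term: c_3=-3, c_5=1.
Hence u(x,t) = -3exp(-18t)sin(3x) + exp(-50t)sin(5x).
Transform back: T(x,t) = exp(t)u(x,t).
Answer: T(x, t) = -3exp(-17t)sin(3x) + exp(-49t)sin(5x)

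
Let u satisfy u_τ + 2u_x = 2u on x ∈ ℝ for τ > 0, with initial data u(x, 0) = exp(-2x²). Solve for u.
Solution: Substitute u = exp(2τ)w, i.e. w = exp(-2τ)u.
By the product rule, u_τ = exp(2τ)(w_τ + 2w), u_x = exp(2τ)w_x.
Substituting into the PDE and dividing by exp(2τ): w_τ + 2w + 2w_x = 2w.
The lower-order terms cancel, leaving the standard advection equation w_τ + 2w_x = 0.
Initial data for w: w(x,0) = u(x,0) = exp(-2x²).
Solve for w:
  By method of characteristics (waves move right with speed 2):
  Along characteristics x - 2τ = const, w is constant, so w(x,τ) = f(x - 2τ) with f = w(·, 0).
Hence w(x,τ) = exp(-2(x - 2τ)²).
Transform back: u(x,τ) = exp(2τ)w(x,τ).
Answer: u(x, τ) = exp(2τ)exp(-2(x - 2τ)²)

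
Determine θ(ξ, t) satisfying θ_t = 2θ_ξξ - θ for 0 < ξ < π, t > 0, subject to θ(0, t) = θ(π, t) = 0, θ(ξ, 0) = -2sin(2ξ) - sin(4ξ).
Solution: Substitute θ = exp(-t)u, i.e. u = exp(t)θ.
By the product rule, θ_t = exp(-t)(u_t - u), θ_ξξ = exp(-t)u_ξξ.
Substituting into the PDE and dividing by exp(-t): u_t - u = 2u_ξξ - u.
The lower-order terms cancel, leaving the standard heat equation u_t = 2u_ξξ.
Initial data for u: u(ξ,0) = θ(ξ,0) = -2sin(2ξ) - sin(4ξ). The boundary conditions carry over: u(0,t) = u(π,t) = 0.
Solve for u:
  Using separation of variables u = X(ξ)G(t):
  Eigenfunctions: sin(nξ), n = 1, 2, 3, ...
  General solution: u(ξ, t) = Σ c_n sin(nξ) exp(-2n² t)
  Matching u(ξ,0) = -2sin(2ξ) - sin(4ξ) term by term: c_2=-2, c_4=-1.
Hence u(ξ,t) = -2exp(-8t)sin(2ξ) - exp(-32t)sin(4ξ).
Transform back: θ(ξ,t) = exp(-t)u(ξ,t).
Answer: θ(ξ, t) = -2exp(-9t)sin(2ξ) - exp(-33t)sin(4ξ)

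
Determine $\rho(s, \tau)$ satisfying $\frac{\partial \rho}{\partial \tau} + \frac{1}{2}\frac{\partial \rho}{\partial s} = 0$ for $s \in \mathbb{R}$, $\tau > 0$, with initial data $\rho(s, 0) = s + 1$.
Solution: By method of characteristics (waves move right with speed 1/2):
Along characteristics $s - \frac{1}{2}\tau =$ const, $\rho$ is constant, so $\rho(s,\tau) = f(s - \frac{1}{2}\tau)$ with $f = \rho( \cdot , 0)$.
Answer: $\rho(s, \tau) = -\frac{1}{2} \tau + s + 1$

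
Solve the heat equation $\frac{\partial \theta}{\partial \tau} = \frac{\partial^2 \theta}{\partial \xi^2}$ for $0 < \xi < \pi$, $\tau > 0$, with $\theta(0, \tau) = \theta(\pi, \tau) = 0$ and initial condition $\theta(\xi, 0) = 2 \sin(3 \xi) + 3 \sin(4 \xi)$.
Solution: Using separation of variables $\theta = X(\xi)G(\tau)$:
Eigenfunctions: $\sin(n\xi)$, $n = 1, 2, 3, \ldots$
General solution: $\theta(\xi, \tau) = \sum c_n \sin(n\xi) e^{-n^2 \tau}$
Matching $\theta(\xi,0) = 2 \sin(3 \xi) + 3 \sin(4 \xi)$ term by term: $c_3=2, c_4=3$.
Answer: $\theta(\xi, \tau) = 2 e^{-9 \tau} \sin(3 \xi) + 3 e^{-16 \tau} \sin(4 \xi)$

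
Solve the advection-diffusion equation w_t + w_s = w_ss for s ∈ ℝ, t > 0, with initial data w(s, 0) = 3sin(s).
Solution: Moving frame: η = s - t, σ = t, w = u(η,σ), so w_t = u_σ - u_η and w_ss = u_ηη.
Hence w_t + w_s = u_σ and the PDE becomes the heat equation u_σ = u_ηη on η ∈ ℝ.
Initial data: u(η,0) = w(η,0) = 3sin(η). Each mode sin(nη) decays as exp(-n²σ) on ℝ, so u(η,σ) = Σ c_n exp(-n²σ) sin(nη) with c_1=3: u(η,σ) = 3exp(-σ)sin(η).
Substituting back: w(s,t) = u(s - t, t).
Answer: w(s, t) = 3exp(-t)sin(s - t)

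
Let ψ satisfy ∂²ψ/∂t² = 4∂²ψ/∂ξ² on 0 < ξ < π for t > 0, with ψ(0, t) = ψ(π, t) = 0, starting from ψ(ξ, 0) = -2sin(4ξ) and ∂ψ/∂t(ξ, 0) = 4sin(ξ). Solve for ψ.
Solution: Using separation of variables ψ = X(ξ)T(t):
Eigenfunctions: sin(nξ), n = 1, 2, 3, ...
General solution: ψ(ξ, t) = Σ [A_n cos(2n t) + B_n sin(2n t)] sin(nξ)
From ψ(ξ,0) = -2sin(4ξ): A_4=-2. From ψ_t(ξ,0) = 4sin(ξ), using ψ_t(ξ,0) = Σ ω_n B_n sin(nξ) with ω_n = 2n: B_1 = 4/2 = 2.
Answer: ψ(ξ, t) = 2sin(2t)sin(ξ) - 2sin(4ξ)cos(8t)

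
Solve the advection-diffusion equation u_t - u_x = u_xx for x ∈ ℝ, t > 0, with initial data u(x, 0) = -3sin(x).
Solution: Moving frame: η = x + t, σ = t, u = w(η,σ), so u_t = w_σ + w_η and u_xx = w_ηη.
Hence u_t - u_x = w_σ and the PDE becomes the heat equation w_σ = w_ηη on η ∈ ℝ.
Initial data: w(η,0) = u(η,0) = -3sin(η). Each mode sin(nη) decays as exp(-n²σ) on ℝ, so w(η,σ) = Σ c_n exp(-n²σ) sin(nη) with c_1=-3: w(η,σ) = -3exp(-σ)sin(η).
Substituting back: u(x,t) = w(x + t, t).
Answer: u(x, t) = -3exp(-t)sin(t + x)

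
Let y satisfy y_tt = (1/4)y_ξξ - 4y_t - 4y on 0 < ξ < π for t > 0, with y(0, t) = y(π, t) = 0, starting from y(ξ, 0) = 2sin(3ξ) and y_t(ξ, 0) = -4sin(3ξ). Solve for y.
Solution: Substitute y = exp(-2t)u, i.e. u = exp(2t)y.
By the product rule, y_t = exp(-2t)(u_t - 2u), y_tt = exp(-2t)(u_tt - 4u_t + 4u), y_ξξ = exp(-2t)u_ξξ.
Substituting into the PDE and dividing by exp(-2t): u_tt - 4u_t + 4u = (1/4)u_ξξ - 4(u_t - 2u) - 4u.
The lower-order terms cancel, leaving the standard wave equation u_tt = (1/4)u_ξξ.
Initial data for u: u(ξ,0) = y(ξ,0) = 2sin(3ξ); u_t(ξ,0) = y_t(ξ,0) + 2y(ξ,0) = 0. The boundary conditions carry over: u(0,t) = u(π,t) = 0.
Solve for u:
  Using separation of variables u = X(ξ)T(t):
  Eigenfunctions: sin(nξ), n = 1, 2, 3, ...
  General solution: u(ξ, t) = Σ [A_n cos(n t/2) + B_n sin(n t/2)] sin(nξ)
  From u(ξ,0) = 2sin(3ξ): A_3=2. From u_t(ξ,0) = 0: all B_n = 0.
Hence u(ξ,t) = 2sin(3ξ)cos(3t/2).
Transform back: y(ξ,t) = exp(-2t)u(ξ,t).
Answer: y(ξ, t) = 2exp(-2t)sin(3ξ)cos(3t/2)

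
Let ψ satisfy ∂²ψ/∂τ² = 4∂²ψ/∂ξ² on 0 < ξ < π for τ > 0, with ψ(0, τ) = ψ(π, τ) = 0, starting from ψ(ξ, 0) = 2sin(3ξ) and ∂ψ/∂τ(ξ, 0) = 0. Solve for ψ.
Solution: Separating variables: ψ = Σ [A_n cos(ω_n τ) + B_n sin(ω_n τ)] sin(nξ), ω_n = 2n. From ICs: A_3=2.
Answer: ψ(ξ, τ) = 2sin(3ξ)cos(6τ)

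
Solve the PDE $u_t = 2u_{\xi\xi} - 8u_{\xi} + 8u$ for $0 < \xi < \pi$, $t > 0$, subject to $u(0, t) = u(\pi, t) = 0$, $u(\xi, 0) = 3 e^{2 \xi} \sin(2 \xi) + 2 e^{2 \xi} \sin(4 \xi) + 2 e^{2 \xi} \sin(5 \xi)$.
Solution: Substitute $u = e^{2\xi}w$, i.e. $w = e^{-2\xi}u$.
By the product rule, $u_{\xi} = e^{2\xi}(w_{\xi} + 2w)$, $u_{\xi\xi} = e^{2\xi}(w_{\xi\xi} + 4w_{\xi} + 4w)$, $u_t = e^{2\xi}w_t$.
Substituting into the PDE and dividing by $e^{2\xi}$: $w_t = 2(w_{\xi\xi} + 4w_{\xi} + 4w) - 8(w_{\xi} + 2w) + 8w$.
The lower-order terms cancel, leaving the standard heat equation $w_t = 2w_{\xi\xi}$.
Initial data for $w$: $w(\xi,0) = e^{-2\xi}u(\xi,0) = 3 \sin(2 \xi) + 2 \sin(4 \xi) + 2 \sin(5 \xi)$. The boundary conditions carry over: $w(0,t) = w(\pi,t) = 0$.
Solve for $w$:
  Using separation of variables $w = X(\xi)T(t)$:
  Eigenfunctions: $\sin(n\xi)$, $n = 1, 2, 3, \ldots$
  General solution: $w(\xi, t) = \sum c_n \sin(n\xi) e^{-2n^2 t}$
  Matching $w(\xi,0) = 3 \sin(2 \xi) + 2 \sin(4 \xi) + 2 \sin(5 \xi)$ term by term: $c_2=3, c_4=2, c_5=2$.
Hence $w(\xi,t) = 3 e^{-8 t} \sin(2 \xi) + 2 e^{-32 t} \sin(4 \xi) + 2 e^{-50 t} \sin(5 \xi)$.
Transform back: $u(\xi,t) = e^{2\xi}w(\xi,t)$.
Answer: $u(\xi, t) = 3 e^{2 \xi} e^{-8 t} \sin(2 \xi) + 2 e^{2 \xi} e^{-32 t} \sin(4 \xi) + 2 e^{2 \xi} e^{-50 t} \sin(5 \xi)$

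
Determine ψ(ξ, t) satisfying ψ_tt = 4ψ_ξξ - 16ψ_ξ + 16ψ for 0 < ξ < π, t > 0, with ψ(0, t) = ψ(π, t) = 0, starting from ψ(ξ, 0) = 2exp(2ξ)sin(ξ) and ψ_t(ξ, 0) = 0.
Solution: Substitute ψ = exp(2ξ)u, i.e. u = exp(-2ξ)ψ.
By the product rule, ψ_ξ = exp(2ξ)(u_ξ + 2u), ψ_ξξ = exp(2ξ)(u_ξξ + 4u_ξ + 4u), ψ_tt = exp(2ξ)u_tt.
Substituting into the PDE and dividing by exp(2ξ): u_tt = 4(u_ξξ + 4u_ξ + 4u) - 16(u_ξ + 2u) + 16u.
The lower-order terms cancel, leaving the standard wave equation u_tt = 4u_ξξ.
Initial data for u: u(ξ,0) = exp(-2ξ)ψ(ξ,0) = 2sin(ξ); u_t(ξ,0) = exp(-2ξ)ψ_t(ξ,0) = 0. The boundary conditions carry over: u(0,t) = u(π,t) = 0.
Solve for u:
  Using separation of variables u = X(ξ)T(t):
  Eigenfunctions: sin(nξ), n = 1, 2, 3, ...
  General solution: u(ξ, t) = Σ [A_n cos(2n t) + B_n sin(2n t)] sin(nξ)
  From u(ξ,0) = 2sin(ξ): A_1=2. From u_t(ξ,0) = 0: all B_n = 0.
Hence u(ξ,t) = 2sin(ξ)cos(2t).
Transform back: ψ(ξ,t) = exp(2ξ)u(ξ,t).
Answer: ψ(ξ, t) = 2exp(2ξ)sin(ξ)cos(2t)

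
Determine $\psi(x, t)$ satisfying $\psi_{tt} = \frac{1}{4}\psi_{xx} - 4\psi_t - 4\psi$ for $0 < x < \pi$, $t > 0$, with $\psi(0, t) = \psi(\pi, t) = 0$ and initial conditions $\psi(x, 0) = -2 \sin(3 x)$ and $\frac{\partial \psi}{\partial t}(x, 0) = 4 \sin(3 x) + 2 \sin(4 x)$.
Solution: Substitute $\psi = e^{-2t}u$, i.e. $u = e^{2t}\psi$.
By the product rule, $\psi_t = e^{-2t}(u_t - 2u)$, $\psi_{tt} = e^{-2t}(u_{tt} - 4u_t + 4u)$, $\psi_{xx} = e^{-2t}u_{xx}$.
Substituting into the PDE and dividing by $e^{-2t}$: $u_{tt} - 4u_t + 4u = \frac{1}{4}u_{xx} - 4(u_t - 2u) - 4u$.
The lower-order terms cancel, leaving the standard wave equation $u_{tt} = \frac{1}{4}u_{xx}$.
Initial data for $u$: $u(x,0) = \psi(x,0) = -2 \sin(3 x)$; $u_t(x,0) = \psi_t(x,0) + 2\psi(x,0) = 2 \sin(4 x)$. The boundary conditions carry over: $u(0,t) = u(\pi,t) = 0$.
Solve for $u$:
  Using separation of variables $u = X(x)T(t)$:
  Eigenfunctions: $\sin(nx)$, $n = 1, 2, 3, \ldots$
  General solution: $u(x, t) = \sum [A_n \cos(n t/2) + B_n \sin(n t/2)] \sin(nx)$
  From $u(x,0) = -2 \sin(3 x)$: $A_3=-2$. From $u_t(x,0) = 2 \sin(4 x)$, using $u_t(x,0) = \sum \omega_n B_n \sin(nx)$ with $\omega_n = n/2$: $B_4 = 2/2 = 1$.
Hence $u(x,t) = \sin(2 t) \sin(4 x) - 2 \sin(3 x) \cos(3 t/2)$.
Transform back: $\psi(x,t) = e^{-2t}u(x,t)$.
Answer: $\psi(x, t) = e^{-2 t} \sin(2 t) \sin(4 x) - 2 e^{-2 t} \sin(3 x) \cos(3 t/2)$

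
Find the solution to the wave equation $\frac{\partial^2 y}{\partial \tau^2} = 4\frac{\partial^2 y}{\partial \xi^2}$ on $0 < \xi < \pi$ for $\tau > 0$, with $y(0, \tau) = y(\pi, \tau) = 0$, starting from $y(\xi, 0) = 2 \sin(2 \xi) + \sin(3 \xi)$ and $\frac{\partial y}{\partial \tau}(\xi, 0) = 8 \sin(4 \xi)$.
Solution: Separating variables: $y = \sum [A_n \cos(\omega_n \tau) + B_n \sin(\omega_n \tau)] \sin(n\xi)$, $\omega_n = 2n$. From ICs ($B_n$ = velocity coefficient / $\omega_n$): $A_2=2, A_3=1, B_4=1$.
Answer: $y(\xi, \tau) = \sin(8 \tau) \sin(4 \xi) + 2 \sin(2 \xi) \cos(4 \tau) + \sin(3 \xi) \cos(6 \tau)$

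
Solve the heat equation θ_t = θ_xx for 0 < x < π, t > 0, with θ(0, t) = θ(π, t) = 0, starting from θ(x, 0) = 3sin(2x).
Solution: Using separation of variables θ = X(x)G(t):
Eigenfunctions: sin(nx), n = 1, 2, 3, ...
General solution: θ(x, t) = Σ c_n sin(nx) exp(-n² t)
Matching θ(x,0) = 3sin(2x) term by term: c_2=3.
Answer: θ(x, t) = 3exp(-4t)sin(2x)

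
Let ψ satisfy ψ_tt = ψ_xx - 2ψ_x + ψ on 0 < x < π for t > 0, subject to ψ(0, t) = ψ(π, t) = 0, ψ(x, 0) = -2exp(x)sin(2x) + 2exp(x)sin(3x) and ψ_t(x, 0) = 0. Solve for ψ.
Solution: Substitute ψ = exp(x)u, i.e. u = exp(-x)ψ.
By the product rule, ψ_x = exp(x)(u_x + u), ψ_xx = exp(x)(u_xx + 2u_x + u), ψ_tt = exp(x)u_tt.
Substituting into the PDE and dividing by exp(x): u_tt = (u_xx + 2u_x + u) - 2(u_x + u) + u.
The lower-order terms cancel, leaving the standard wave equation u_tt = u_xx.
Initial data for u: u(x,0) = exp(-x)ψ(x,0) = -2sin(2x) + 2sin(3x); u_t(x,0) = exp(-x)ψ_t(x,0) = 0. The boundary conditions carry over: u(0,t) = u(π,t) = 0.
Solve for u:
  Using separation of variables u = X(x)T(t):
  Eigenfunctions: sin(nx), n = 1, 2, 3, ...
  General solution: u(x, t) = Σ [A_n cos(n t) + B_n sin(n t)] sin(nx)
  From u(x,0) = -2sin(2x) + 2sin(3x): A_2=-2, A_3=2. From u_t(x,0) = 0: all B_n = 0.
Hence u(x,t) = -2sin(2x)cos(2t) + 2sin(3x)cos(3t).
Transform back: ψ(x,t) = exp(x)u(x,t).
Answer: ψ(x, t) = -2exp(x)sin(2x)cos(2t) + 2exp(x)sin(3x)cos(3t)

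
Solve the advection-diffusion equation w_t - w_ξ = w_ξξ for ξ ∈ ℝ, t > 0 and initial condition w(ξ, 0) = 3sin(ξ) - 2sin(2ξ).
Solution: Change to a moving frame: let η = ξ + t, σ = t and write w(ξ,t) = u(η,σ).
By the chain rule w_t = u_σ + u_η, w_ξ = u_η, w_ξξ = u_ηη.
Then w_t - w_ξ = u_σ: the advection term cancels and the PDE becomes the heat equation u_σ = u_ηη on η ∈ ℝ.
Initial data: u(η,0) = w(η,0) = 3sin(η) - 2sin(2η).
On η ∈ ℝ each mode satisfies (sin(nη))″ = -n² sin(nη), so exp(-n²σ) sin(nη) solves the heat equation; by superposition u(η,σ) = Σ c_n exp(-n²σ) sin(nη).
Reading off the coefficients: c_1=3, c_2=-2, so u(η,σ) = 3exp(-σ)sin(η) - 2exp(-4σ)sin(2η).
Substituting back η = ξ + t, σ = t: w(ξ,t) = u(ξ + t, t).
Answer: w(ξ, t) = 3exp(-t)sin(t + ξ) - 2exp(-4t)sin(2t + 2ξ)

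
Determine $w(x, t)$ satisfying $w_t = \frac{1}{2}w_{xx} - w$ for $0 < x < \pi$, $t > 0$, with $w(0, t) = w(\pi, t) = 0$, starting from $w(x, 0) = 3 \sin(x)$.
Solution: Substitute $w = e^{-t}u$, i.e. $u = e^{t}w$.
By the product rule, $w_t = e^{-t}(u_t - u)$, $w_{xx} = e^{-t}u_{xx}$.
Substituting into the PDE and dividing by $e^{-t}$: $u_t - u = \frac{1}{2}u_{xx} - u$.
The lower-order terms cancel, leaving the standard heat equation $u_t = \frac{1}{2}u_{xx}$.
Initial data for $u$: $u(x,0) = w(x,0) = 3 \sin(x)$. The boundary conditions carry over: $u(0,t) = u(\pi,t) = 0$.
Solve for $u$:
  Using separation of variables $u = X(x)T(t)$:
  Eigenfunctions: $\sin(nx)$, $n = 1, 2, 3, \ldots$
  General solution: $u(x, t) = \sum c_n \sin(nx) e^{-n^2 t/2}$
  Matching $u(x,0) = 3 \sin(x)$ term by term: $c_1=3$.
Hence $u(x,t) = 3 e^{-t/2} \sin(x)$.
Transform back: $w(x,t) = e^{-t}u(x,t)$.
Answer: $w(x, t) = 3 e^{-3 t/2} \sin(x)$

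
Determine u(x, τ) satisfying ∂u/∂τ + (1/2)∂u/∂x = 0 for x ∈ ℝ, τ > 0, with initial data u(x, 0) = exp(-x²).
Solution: By characteristics (dx/dτ = 1/2), u(x,τ) = f(x - (1/2)τ) with f = u(·, 0).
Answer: u(x, τ) = exp(-(x - τ/2)²)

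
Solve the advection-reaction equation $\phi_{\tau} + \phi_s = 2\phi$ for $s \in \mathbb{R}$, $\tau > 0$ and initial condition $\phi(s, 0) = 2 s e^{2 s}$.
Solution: Substitute $\phi = e^{2s}u$, i.e. $u = e^{-2s}\phi$.
By the product rule, $\phi_s = e^{2s}(u_s + 2u)$, $\phi_{\tau} = e^{2s}u_{\tau}$.
Substituting into the PDE and dividing by $e^{2s}$: $u_{\tau} + (u_s + 2u) = 2u$.
The lower-order terms cancel, leaving the standard advection equation $u_{\tau} + u_s = 0$.
Initial data for $u$: $u(s,0) = e^{-2s}\phi(s,0) = 2 s$.
Solve for $u$:
  By method of characteristics (waves move right with speed 1):
  Along characteristics $s - \tau =$ const, $u$ is constant, so $u(s,\tau) = f(s - \tau)$ with $f = u( \cdot , 0)$.
Hence $u(s,\tau) = 2 s - 2 \tau$.
Transform back: $\phi(s,\tau) = e^{2s}u(s,\tau)$.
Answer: $\phi(s, \tau) = -2 \tau e^{2 s} + 2 s e^{2 s}$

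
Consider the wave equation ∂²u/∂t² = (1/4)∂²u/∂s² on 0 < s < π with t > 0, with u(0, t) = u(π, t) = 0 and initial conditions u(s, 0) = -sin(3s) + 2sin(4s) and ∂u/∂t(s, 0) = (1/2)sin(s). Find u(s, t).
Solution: Using separation of variables u = X(s)T(t):
Eigenfunctions: sin(ns), n = 1, 2, 3, ...
General solution: u(s, t) = Σ [A_n cos(n t/2) + B_n sin(n t/2)] sin(ns)
From u(s,0) = -sin(3s) + 2sin(4s): A_3=-1, A_4=2. From u_t(s,0) = (1/2)sin(s), using u_t(s,0) = Σ ω_n B_n sin(ns) with ω_n = n/2: B_1 = (1/2)/(1/2) = 1.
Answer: u(s, t) = sin(s)sin(t/2) - sin(3s)cos(3t/2) + 2sin(4s)cos(2t)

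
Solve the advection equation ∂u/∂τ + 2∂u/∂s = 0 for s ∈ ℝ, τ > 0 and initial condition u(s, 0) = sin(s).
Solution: By characteristics (ds/dτ = 2), u(s,τ) = f(s - 2τ) with f = u(·, 0).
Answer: u(s, τ) = sin(s - 2τ)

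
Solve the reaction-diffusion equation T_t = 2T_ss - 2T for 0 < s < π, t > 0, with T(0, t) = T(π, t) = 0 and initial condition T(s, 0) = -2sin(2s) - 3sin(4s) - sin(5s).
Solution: Substitute T = exp(-2t)u, i.e. u = exp(2t)T.
By the product rule, T_t = exp(-2t)(u_t - 2u), T_ss = exp(-2t)u_ss.
Substituting into the PDE and dividing by exp(-2t): u_t - 2u = 2u_ss - 2u.
The lower-order terms cancel, leaving the standard heat equation u_t = 2u_ss.
Initial data for u: u(s,0) = T(s,0) = -2sin(2s) - 3sin(4s) - sin(5s). The boundary conditions carry over: u(0,t) = u(π,t) = 0.
Solve for u:
  Using separation of variables u = X(s)G(t):
  Eigenfunctions: sin(ns), n = 1, 2, 3, ...
  General solution: u(s, t) = Σ c_n sin(ns) exp(-2n² t)
  Matching u(s,0) = -2sin(2s) - 3sin(4s) - sin(5s) term by term: c_2=-2, c_4=-3, c_5=-1.
Hence u(s,t) = -2exp(-8t)sin(2s) - 3exp(-32t)sin(4s) - exp(-50t)sin(5s).
Transform back: T(s,t) = exp(-2t)u(s,t).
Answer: T(s, t) = -2exp(-10t)sin(2s) - 3exp(-34t)sin(4s) - exp(-52t)sin(5s)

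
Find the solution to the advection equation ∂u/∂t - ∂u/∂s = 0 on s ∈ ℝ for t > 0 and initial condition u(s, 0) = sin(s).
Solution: By characteristics (ds/dt = -1), u(s,t) = f(s + t) with f = u(·, 0).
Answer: u(s, t) = sin(s + t)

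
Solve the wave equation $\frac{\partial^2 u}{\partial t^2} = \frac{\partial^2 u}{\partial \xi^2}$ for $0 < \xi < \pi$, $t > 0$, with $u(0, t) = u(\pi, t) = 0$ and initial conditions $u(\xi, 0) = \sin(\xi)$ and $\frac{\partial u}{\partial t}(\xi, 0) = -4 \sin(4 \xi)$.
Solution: Using separation of variables $u = X(\xi)T(t)$:
Eigenfunctions: $\sin(n\xi)$, $n = 1, 2, 3, \ldots$
General solution: $u(\xi, t) = \sum [A_n \cos(n t) + B_n \sin(n t)] \sin(n\xi)$
From $u(\xi,0) = \sin(\xi)$: $A_1=1$. From $u_t(\xi,0) = -4 \sin(4 \xi)$, using $u_t(\xi,0) = \sum \omega_n B_n \sin(n\xi)$ with $\omega_n = n$: $B_4 = (-4)/4 = -1$.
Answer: $u(\xi, t) = \sin(\xi) \cos(t) -  \sin(4 \xi) \sin(4 t)$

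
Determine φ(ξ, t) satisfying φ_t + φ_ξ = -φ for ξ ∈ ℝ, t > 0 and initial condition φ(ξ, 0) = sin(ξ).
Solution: Substitute φ = exp(-t)u.
Then φ_t = exp(-t)(u_t - u), φ_ξ = exp(-t)u_ξ; substituting and dividing by exp(-t), the lower-order terms cancel: u_t + u_ξ = 0 (standard advection equation).
Data for u: u(ξ,0) = φ(ξ,0) = sin(ξ).
By characteristics (dξ/dt = 1), u(ξ,t) = f(ξ - t) with f = u(·, 0).
So u(ξ,t) = -sin(t - ξ), and φ(ξ,t) = exp(-t)u(ξ,t).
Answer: φ(ξ, t) = -exp(-t)sin(t - ξ)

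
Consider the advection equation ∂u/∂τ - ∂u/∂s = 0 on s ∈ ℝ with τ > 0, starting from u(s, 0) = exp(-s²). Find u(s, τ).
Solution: By characteristics (ds/dτ = -1), u(s,τ) = f(s + τ) with f = u(·, 0).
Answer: u(s, τ) = exp(-(s + τ)²)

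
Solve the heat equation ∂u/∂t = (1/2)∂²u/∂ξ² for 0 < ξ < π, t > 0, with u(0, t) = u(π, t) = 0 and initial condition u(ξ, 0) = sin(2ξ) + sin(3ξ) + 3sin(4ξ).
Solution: Using separation of variables u = X(ξ)T(t):
Eigenfunctions: sin(nξ), n = 1, 2, 3, ...
General solution: u(ξ, t) = Σ c_n sin(nξ) exp(-n² t/2)
Matching u(ξ,0) = sin(2ξ) + sin(3ξ) + 3sin(4ξ) term by term: c_2=1, c_3=1, c_4=3.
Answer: u(ξ, t) = exp(-2t)sin(2ξ) + 3exp(-8t)sin(4ξ) + exp(-9t/2)sin(3ξ)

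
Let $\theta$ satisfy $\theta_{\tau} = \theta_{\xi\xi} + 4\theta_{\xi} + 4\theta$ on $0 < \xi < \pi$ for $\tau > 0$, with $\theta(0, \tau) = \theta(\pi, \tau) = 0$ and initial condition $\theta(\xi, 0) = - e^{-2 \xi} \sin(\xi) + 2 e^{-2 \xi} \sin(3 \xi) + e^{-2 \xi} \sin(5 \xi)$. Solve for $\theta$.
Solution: Substitute $\theta = e^{-2\xi}u$.
Then $\theta_{\xi} = e^{-2\xi}(u_{\xi} - 2u)$, $\theta_{\xi\xi} = e^{-2\xi}(u_{\xi\xi} - 4u_{\xi} + 4u)$, $\theta_{\tau} = e^{-2\xi}u_{\tau}$; substituting and dividing by $e^{-2\xi}$, the lower-order terms cancel: $u_{\tau} = u_{\xi\xi}$ (standard heat equation).
Data for $u$: $u(\xi,0) = e^{2\xi}\theta(\xi,0) = - \sin(\xi) + 2 \sin(3 \xi) + \sin(5 \xi)$. The boundary conditions carry over: $u(0,\tau) = u(\pi,\tau) = 0$.
Separating variables: $u = \sum c_n e^{-n^2\tau} \sin(n\xi)$. From $u(\xi,0) = - \sin(\xi) + 2 \sin(3 \xi) + \sin(5 \xi)$: $c_1=-1, c_3=2, c_5=1$.
So $u(\xi,\tau) = - e^{-\tau} \sin(\xi) + 2 e^{-9 \tau} \sin(3 \xi) + e^{-25 \tau} \sin(5 \xi)$, and $\theta(\xi,\tau) = e^{-2\xi}u(\xi,\tau)$.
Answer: $\theta(\xi, \tau) = - e^{-\tau} e^{-2 \xi} \sin(\xi) + 2 e^{-9 \tau} e^{-2 \xi} \sin(3 \xi) + e^{-25 \tau} e^{-2 \xi} \sin(5 \xi)$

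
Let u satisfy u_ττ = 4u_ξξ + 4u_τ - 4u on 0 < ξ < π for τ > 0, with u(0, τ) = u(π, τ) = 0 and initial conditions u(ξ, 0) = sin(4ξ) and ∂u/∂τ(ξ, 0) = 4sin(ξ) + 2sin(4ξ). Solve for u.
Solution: Substitute u = exp(2τ)w, i.e. w = exp(-2τ)u.
By the product rule, u_τ = exp(2τ)(w_τ + 2w), u_ττ = exp(2τ)(w_ττ + 4w_τ + 4w), u_ξξ = exp(2τ)w_ξξ.
Substituting into the PDE and dividing by exp(2τ): w_ττ + 4w_τ + 4w = 4w_ξξ + 4(w_τ + 2w) - 4w.
The lower-order terms cancel, leaving the standard wave equation w_ττ = 4w_ξξ.
Initial data for w: w(ξ,0) = u(ξ,0) = sin(4ξ); w_τ(ξ,0) = u_τ(ξ,0) - 2u(ξ,0) = 4sin(ξ). The boundary conditions carry over: w(0,τ) = w(π,τ) = 0.
Solve for w:
  Using separation of variables w = X(ξ)T(τ):
  Eigenfunctions: sin(nξ), n = 1, 2, 3, ...
  General solution: w(ξ, τ) = Σ [A_n cos(2n τ) + B_n sin(2n τ)] sin(nξ)
  From w(ξ,0) = sin(4ξ): A_4=1. From w_τ(ξ,0) = 4sin(ξ), using w_τ(ξ,0) = Σ ω_n B_n sin(nξ) with ω_n = 2n: B_1 = 4/2 = 2.
Hence w(ξ,τ) = 2sin(ξ)sin(2τ) + sin(4ξ)cos(8τ).
Transform back: u(ξ,τ) = exp(2τ)w(ξ,τ).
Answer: u(ξ, τ) = 2exp(2τ)sin(ξ)sin(2τ) + exp(2τ)sin(4ξ)cos(8τ)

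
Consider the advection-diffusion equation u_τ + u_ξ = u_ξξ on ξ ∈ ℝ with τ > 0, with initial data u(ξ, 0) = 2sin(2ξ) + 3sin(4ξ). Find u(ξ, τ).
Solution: Change to a moving frame: let η = ξ - τ, σ = τ and write u(ξ,τ) = w(η,σ).
By the chain rule u_τ = w_σ - w_η, u_ξ = w_η, u_ξξ = w_ηη.
Then u_τ + u_ξ = w_σ: the advection term cancels and the PDE becomes the heat equation w_σ = w_ηη on η ∈ ℝ.
Initial data: w(η,0) = u(η,0) = 2sin(2η) + 3sin(4η).
On η ∈ ℝ each mode satisfies (sin(nη))″ = -n² sin(nη), so exp(-n²σ) sin(nη) solves the heat equation; by superposition w(η,σ) = Σ c_n exp(-n²σ) sin(nη).
Reading off the coefficients: c_2=2, c_4=3, so w(η,σ) = 2exp(-4σ)sin(2η) + 3exp(-16σ)sin(4η).
Substituting back η = ξ - τ, σ = τ: u(ξ,τ) = w(ξ - τ, τ).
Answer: u(ξ, τ) = 2exp(-4τ)sin(2ξ - 2τ) + 3exp(-16τ)sin(4ξ - 4τ)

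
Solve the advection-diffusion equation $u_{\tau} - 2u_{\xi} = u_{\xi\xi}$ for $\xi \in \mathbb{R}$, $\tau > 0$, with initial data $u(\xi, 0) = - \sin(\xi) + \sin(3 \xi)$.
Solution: Moving frame: $\eta = \xi + 2\tau$, $\sigma = \tau$, $u = w(\eta,\sigma)$, so $u_{\tau} = w_{\sigma} + 2w_{\eta}$ and $u_{\xi\xi} = w_{\eta\eta}$.
Hence $u_{\tau} - 2u_{\xi} = w_{\sigma}$ and the PDE becomes the heat equation $w_{\sigma} = w_{\eta\eta}$ on $\eta \in \mathbb{R}$.
Initial data: $w(\eta,0) = u(\eta,0) = - \sin(\eta) + \sin(3 \eta)$. Each mode $\sin(n\eta)$ decays as $e^{-n^2\sigma}$ on $\mathbb{R}$, so $w(\eta,\sigma) = \sum c_n e^{-n^2\sigma} \sin(n\eta)$ with $c_1=-1, c_3=1$: $w(\eta,\sigma) = - e^{-\sigma} \sin(\eta) + e^{-9 \sigma} \sin(3 \eta)$.
Substituting back: $u(\xi,\tau) = w(\xi + 2\tau, \tau)$.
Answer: $u(\xi, \tau) = - e^{-\tau} \sin(2 \tau + \xi) + e^{-9 \tau} \sin(6 \tau + 3 \xi)$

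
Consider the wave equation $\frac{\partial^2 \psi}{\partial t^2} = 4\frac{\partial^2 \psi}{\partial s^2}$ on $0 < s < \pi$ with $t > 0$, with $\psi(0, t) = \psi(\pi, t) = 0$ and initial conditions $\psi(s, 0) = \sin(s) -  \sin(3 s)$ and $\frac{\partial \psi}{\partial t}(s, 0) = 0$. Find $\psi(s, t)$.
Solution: Separating variables: $\psi = \sum [A_n \cos(\omega_n t) + B_n \sin(\omega_n t)] \sin(ns)$, $\omega_n = 2n$. From ICs: $A_1=1, A_3=-1$.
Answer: $\psi(s, t) = \sin(s) \cos(2 t) -  \sin(3 s) \cos(6 t)$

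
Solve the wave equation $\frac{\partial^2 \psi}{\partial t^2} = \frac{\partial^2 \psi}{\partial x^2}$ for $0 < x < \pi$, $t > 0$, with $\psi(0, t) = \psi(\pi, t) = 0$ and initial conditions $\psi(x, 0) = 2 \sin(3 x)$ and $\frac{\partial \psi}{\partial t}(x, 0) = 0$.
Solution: Using separation of variables $\psi = X(x)T(t)$:
Eigenfunctions: $\sin(nx)$, $n = 1, 2, 3, \ldots$
General solution: $\psi(x, t) = \sum [A_n \cos(n t) + B_n \sin(n t)] \sin(nx)$
From $\psi(x,0) = 2 \sin(3 x)$: $A_3=2$. From $\psi_t(x,0) = 0$: all $B_n = 0$.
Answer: $\psi(x, t) = 2 \sin(3 x) \cos(3 t)$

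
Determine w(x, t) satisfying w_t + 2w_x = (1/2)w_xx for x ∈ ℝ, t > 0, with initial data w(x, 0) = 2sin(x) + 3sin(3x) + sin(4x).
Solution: Moving frame: η = x - 2t, σ = t, w = u(η,σ), so w_t = u_σ - 2u_η and w_xx = u_ηη.
Hence w_t + 2w_x = u_σ and the PDE becomes the heat equation u_σ = (1/2)u_ηη on η ∈ ℝ.
Initial data: u(η,0) = w(η,0) = 2sin(η) + 3sin(3η) + sin(4η). Each mode sin(nη) decays as exp(-n²σ/2) on ℝ, so u(η,σ) = Σ c_n exp(-n²σ/2) sin(nη) with c_1=2, c_3=3, c_4=1: u(η,σ) = exp(-8σ)sin(4η) + 2exp(-σ/2)sin(η) + 3exp(-9σ/2)sin(3η).
Substituting back: w(x,t) = u(x - 2t, t).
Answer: w(x, t) = -exp(-8t)sin(8t - 4x) - 2exp(-t/2)sin(2t - x) - 3exp(-9t/2)sin(6t - 3x)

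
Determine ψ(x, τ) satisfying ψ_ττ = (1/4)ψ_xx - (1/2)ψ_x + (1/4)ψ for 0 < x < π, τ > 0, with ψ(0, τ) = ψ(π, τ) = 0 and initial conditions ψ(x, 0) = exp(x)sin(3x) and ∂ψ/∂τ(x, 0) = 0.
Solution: Substitute ψ = exp(x)u.
Then ψ_x = exp(x)(u_x + u), ψ_xx = exp(x)(u_xx + 2u_x + u), ψ_ττ = exp(x)u_ττ; substituting and dividing by exp(x), the lower-order terms cancel: u_ττ = (1/4)u_xx (standard wave equation).
Data for u: u(x,0) = exp(-x)ψ(x,0) = sin(3x); u_τ(x,0) = exp(-x)ψ_τ(x,0) = 0. The boundary conditions carry over: u(0,τ) = u(π,τ) = 0.
Separating variables: u = Σ [A_n cos(ω_n τ) + B_n sin(ω_n τ)] sin(nx), ω_n = n/2. From ICs: A_3=1.
So u(x,τ) = sin(3x)cos(3τ/2), and ψ(x,τ) = exp(x)u(x,τ).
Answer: ψ(x, τ) = exp(x)sin(3x)cos(3τ/2)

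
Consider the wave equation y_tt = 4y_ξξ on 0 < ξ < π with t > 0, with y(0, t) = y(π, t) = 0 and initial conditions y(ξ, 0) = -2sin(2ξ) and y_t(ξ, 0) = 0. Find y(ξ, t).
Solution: Separating variables: y = Σ [A_n cos(ω_n t) + B_n sin(ω_n t)] sin(nξ), ω_n = 2n. From ICs: A_2=-2.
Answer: y(ξ, t) = -2sin(2ξ)cos(4t)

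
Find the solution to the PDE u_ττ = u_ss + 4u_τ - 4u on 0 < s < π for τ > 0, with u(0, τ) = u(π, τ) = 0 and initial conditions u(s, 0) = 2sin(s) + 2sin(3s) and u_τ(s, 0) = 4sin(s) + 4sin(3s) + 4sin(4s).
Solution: Substitute u = exp(2τ)w, i.e. w = exp(-2τ)u.
By the product rule, u_τ = exp(2τ)(w_τ + 2w), u_ττ = exp(2τ)(w_ττ + 4w_τ + 4w), u_ss = exp(2τ)w_ss.
Substituting into the PDE and dividing by exp(2τ): w_ττ + 4w_τ + 4w = w_ss + 4(w_τ + 2w) - 4w.
The lower-order terms cancel, leaving the standard wave equation w_ττ = w_ss.
Initial data for w: w(s,0) = u(s,0) = 2sin(s) + 2sin(3s); w_τ(s,0) = u_τ(s,0) - 2u(s,0) = 4sin(4s). The boundary conditions carry over: w(0,τ) = w(π,τ) = 0.
Solve for w:
  Using separation of variables w = X(s)T(τ):
  Eigenfunctions: sin(ns), n = 1, 2, 3, ...
  General solution: w(s, τ) = Σ [A_n cos(n τ) + B_n sin(n τ)] sin(ns)
  From w(s,0) = 2sin(s) + 2sin(3s): A_1=2, A_3=2. From w_τ(s,0) = 4sin(4s), using w_τ(s,0) = Σ ω_n B_n sin(ns) with ω_n = n: B_4 = 4/4 = 1.
Hence w(s,τ) = 2sin(s)cos(τ) + 2sin(3s)cos(3τ) + sin(4s)sin(4τ).
Transform back: u(s,τ) = exp(2τ)w(s,τ).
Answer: u(s, τ) = 2exp(2τ)sin(s)cos(τ) + 2exp(2τ)sin(3s)cos(3τ) + exp(2τ)sin(4s)sin(4τ)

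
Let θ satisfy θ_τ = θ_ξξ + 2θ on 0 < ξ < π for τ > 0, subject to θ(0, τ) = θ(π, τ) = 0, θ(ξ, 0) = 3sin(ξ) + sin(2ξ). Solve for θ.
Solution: Substitute θ = exp(2τ)u, i.e. u = exp(-2τ)θ.
By the product rule, θ_τ = exp(2τ)(u_τ + 2u), θ_ξξ = exp(2τ)u_ξξ.
Substituting into the PDE and dividing by exp(2τ): u_τ + 2u = u_ξξ + 2u.
The lower-order terms cancel, leaving the standard heat equation u_τ = u_ξξ.
Initial data for u: u(ξ,0) = θ(ξ,0) = 3sin(ξ) + sin(2ξ). The boundary conditions carry over: u(0,τ) = u(π,τ) = 0.
Solve for u:
  Using separation of variables u = X(ξ)G(τ):
  Eigenfunctions: sin(nξ), n = 1, 2, 3, ...
  General solution: u(ξ, τ) = Σ c_n sin(nξ) exp(-n² τ)
  Matching u(ξ,0) = 3sin(ξ) + sin(2ξ) term by term: c_1=3, c_2=1.
Hence u(ξ,τ) = 3exp(-τ)sin(ξ) + exp(-4τ)sin(2ξ).
Transform back: θ(ξ,τ) = exp(2τ)u(ξ,τ).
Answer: θ(ξ, τ) = 3exp(τ)sin(ξ) + exp(-2τ)sin(2ξ)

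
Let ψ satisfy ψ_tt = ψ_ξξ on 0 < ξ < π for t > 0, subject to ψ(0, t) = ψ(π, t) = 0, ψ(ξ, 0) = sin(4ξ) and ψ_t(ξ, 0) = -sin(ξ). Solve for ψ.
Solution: Separating variables: ψ = Σ [A_n cos(ω_n t) + B_n sin(ω_n t)] sin(nξ), ω_n = n. From ICs (B_n = velocity coefficient / ω_n): A_4=1, B_1=-1.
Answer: ψ(ξ, t) = -sin(t)sin(ξ) + sin(4ξ)cos(4t)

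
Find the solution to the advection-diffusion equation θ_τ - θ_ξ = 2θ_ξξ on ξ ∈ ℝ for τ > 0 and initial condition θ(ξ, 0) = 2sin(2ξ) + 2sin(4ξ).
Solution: Change to a moving frame: let η = ξ + τ, σ = τ and write θ(ξ,τ) = u(η,σ).
By the chain rule θ_τ = u_σ + u_η, θ_ξ = u_η, θ_ξξ = u_ηη.
Then θ_τ - θ_ξ = u_σ: the advection term cancels and the PDE becomes the heat equation u_σ = 2u_ηη on η ∈ ℝ.
Initial data: u(η,0) = θ(η,0) = 2sin(2η) + 2sin(4η).
On η ∈ ℝ each mode satisfies (sin(nη))″ = -n² sin(nη), so exp(-2n²σ) sin(nη) solves the heat equation; by superposition u(η,σ) = Σ c_n exp(-2n²σ) sin(nη).
Reading off the coefficients: c_2=2, c_4=2, so u(η,σ) = 2exp(-8σ)sin(2η) + 2exp(-32σ)sin(4η).
Substituting back η = ξ + τ, σ = τ: θ(ξ,τ) = u(ξ + τ, τ).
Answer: θ(ξ, τ) = 2exp(-8τ)sin(2ξ + 2τ) + 2exp(-32τ)sin(4ξ + 4τ)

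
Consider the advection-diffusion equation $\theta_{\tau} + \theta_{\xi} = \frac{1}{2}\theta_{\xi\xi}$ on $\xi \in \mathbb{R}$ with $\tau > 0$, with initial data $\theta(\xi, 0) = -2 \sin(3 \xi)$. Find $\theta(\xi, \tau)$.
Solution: Change to a moving frame: let $\eta = \xi - \tau$, $\sigma = \tau$ and write $\theta(\xi,\tau) = u(\eta,\sigma)$.
By the chain rule $\theta_{\tau} = u_{\sigma} - u_{\eta}$, $\theta_{\xi} = u_{\eta}$, $\theta_{\xi\xi} = u_{\eta\eta}$.
Then $\theta_{\tau} + \theta_{\xi} = u_{\sigma}$: the advection term cancels and the PDE becomes the heat equation $u_{\sigma} = \frac{1}{2}u_{\eta\eta}$ on $\eta \in \mathbb{R}$.
Initial data: $u(\eta,0) = \theta(\eta,0) = -2 \sin(3 \eta)$.
On $\eta \in \mathbb{R}$ each mode satisfies $(\sin(n\eta))'' = -n^2 \sin(n\eta)$, so $e^{-n^2\sigma/2} \sin(n\eta)$ solves the heat equation; by superposition $u(\eta,\sigma) = \sum c_n e^{-n^2\sigma/2} \sin(n\eta)$.
Reading off the coefficients: $c_3=-2$, so $u(\eta,\sigma) = -2 e^{-9 \sigma/2} \sin(3 \eta)$.
Substituting back $\eta = \xi - \tau$, $\sigma = \tau$: $\theta(\xi,\tau) = u(\xi - \tau, \tau)$.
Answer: $\theta(\xi, \tau) = 2 e^{-9 \tau/2} \sin(3 \tau - 3 \xi)$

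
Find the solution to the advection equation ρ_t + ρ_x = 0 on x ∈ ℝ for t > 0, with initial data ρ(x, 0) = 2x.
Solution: By characteristics (dx/dt = 1), ρ(x,t) = f(x - t) with f = ρ(·, 0).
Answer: ρ(x, t) = -2t + 2x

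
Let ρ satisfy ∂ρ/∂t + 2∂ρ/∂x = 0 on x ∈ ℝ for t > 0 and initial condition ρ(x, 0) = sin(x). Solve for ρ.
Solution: By method of characteristics (waves move right with speed 2):
Along characteristics x - 2t = const, ρ is constant, so ρ(x,t) = f(x - 2t) with f = ρ(·, 0).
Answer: ρ(x, t) = -sin(2t - x)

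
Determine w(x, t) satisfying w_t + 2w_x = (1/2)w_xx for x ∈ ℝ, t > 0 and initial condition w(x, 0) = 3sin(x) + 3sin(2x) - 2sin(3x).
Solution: Change to a moving frame: let η = x - 2t, σ = t and write w(x,t) = u(η,σ).
By the chain rule w_t = u_σ - 2u_η, w_x = u_η, w_xx = u_ηη.
Then w_t + 2w_x = u_σ: the advection term cancels and the PDE becomes the heat equation u_σ = (1/2)u_ηη on η ∈ ℝ.
Initial data: u(η,0) = w(η,0) = 3sin(η) + 3sin(2η) - 2sin(3η).
On η ∈ ℝ each mode satisfies (sin(nη))″ = -n² sin(nη), so exp(-n²σ/2) sin(nη) solves the heat equation; by superposition u(η,σ) = Σ c_n exp(-n²σ/2) sin(nη).
Reading off the coefficients: c_1=3, c_2=3, c_3=-2, so u(η,σ) = 3exp(-2σ)sin(2η) + 3exp(-σ/2)sin(η) - 2exp(-9σ/2)sin(3η).
Substituting back η = x - 2t, σ = t: w(x,t) = u(x - 2t, t).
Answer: w(x, t) = -3exp(-2t)sin(4t - 2x) - 3exp(-t/2)sin(2t - x) + 2exp(-9t/2)sin(6t - 3x)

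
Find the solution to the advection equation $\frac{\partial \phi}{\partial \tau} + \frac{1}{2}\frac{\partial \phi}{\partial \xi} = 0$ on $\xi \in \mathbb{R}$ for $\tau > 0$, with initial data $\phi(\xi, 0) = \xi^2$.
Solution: By method of characteristics (waves move right with speed 1/2):
Along characteristics $\xi - \frac{1}{2}\tau =$ const, $\phi$ is constant, so $\phi(\xi,\tau) = f(\xi - \frac{1}{2}\tau)$ with $f = \phi( \cdot , 0)$.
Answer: $\phi(\xi, \tau) = \frac{1}{4} \tau^2 -  \tau \xi + \xi^2$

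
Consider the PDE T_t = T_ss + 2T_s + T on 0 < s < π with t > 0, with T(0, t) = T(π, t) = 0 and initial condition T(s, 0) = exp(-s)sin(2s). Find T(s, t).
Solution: Substitute T = exp(-s)u, i.e. u = exp(s)T.
By the product rule, T_s = exp(-s)(u_s - u), T_ss = exp(-s)(u_ss - 2u_s + u), T_t = exp(-s)u_t.
Substituting into the PDE and dividing by exp(-s): u_t = (u_ss - 2u_s + u) + 2(u_s - u) + u.
The lower-order terms cancel, leaving the standard heat equation u_t = u_ss.
Initial data for u: u(s,0) = exp(s)T(s,0) = sin(2s). The boundary conditions carry over: u(0,t) = u(π,t) = 0.
Solve for u:
  Using separation of variables u = X(s)G(t):
  Eigenfunctions: sin(ns), n = 1, 2, 3, ...
  General solution: u(s, t) = Σ c_n sin(ns) exp(-n² t)
  Matching u(s,0) = sin(2s) term by term: c_2=1.
Hence u(s,t) = exp(-4t)sin(2s).
Transform back: T(s,t) = exp(-s)u(s,t).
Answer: T(s, t) = exp(-s)exp(-4t)sin(2s)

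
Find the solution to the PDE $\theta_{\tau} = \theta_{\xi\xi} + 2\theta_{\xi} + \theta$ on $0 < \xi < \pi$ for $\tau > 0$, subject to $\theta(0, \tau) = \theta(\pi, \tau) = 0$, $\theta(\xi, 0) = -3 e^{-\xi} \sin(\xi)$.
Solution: Substitute $\theta = e^{-\xi}u$.
Then $\theta_{\xi} = e^{-\xi}(u_{\xi} - u)$, $\theta_{\xi\xi} = e^{-\xi}(u_{\xi\xi} - 2u_{\xi} + u)$, $\theta_{\tau} = e^{-\xi}u_{\tau}$; substituting and dividing by $e^{-\xi}$, the lower-order terms cancel: $u_{\tau} = u_{\xi\xi}$ (standard heat equation).
Data for $u$: $u(\xi,0) = e^{\xi}\theta(\xi,0) = -3 \sin(\xi)$. The boundary conditions carry over: $u(0,\tau) = u(\pi,\tau) = 0$.
Separating variables: $u = \sum c_n e^{-n^2\tau} \sin(n\xi)$. From $u(\xi,0) = -3 \sin(\xi)$: $c_1=-3$.
So $u(\xi,\tau) = -3 e^{-\tau} \sin(\xi)$, and $\theta(\xi,\tau) = e^{-\xi}u(\xi,\tau)$.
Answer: $\theta(\xi, \tau) = -3 e^{-\tau} e^{-\xi} \sin(\xi)$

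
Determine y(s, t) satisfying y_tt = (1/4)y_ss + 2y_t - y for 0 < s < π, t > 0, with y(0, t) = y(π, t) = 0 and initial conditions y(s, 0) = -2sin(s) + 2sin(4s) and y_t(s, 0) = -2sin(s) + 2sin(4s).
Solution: Substitute y = exp(t)u.
Then y_t = exp(t)(u_t + u), y_tt = exp(t)(u_tt + 2u_t + u), y_ss = exp(t)u_ss; substituting and dividing by exp(t), the lower-order terms cancel: u_tt = (1/4)u_ss (standard wave equation).
Data for u: u(s,0) = y(s,0) = -2sin(s) + 2sin(4s); u_t(s,0) = y_t(s,0) - y(s,0) = 0. The boundary conditions carry over: u(0,t) = u(π,t) = 0.
Separating variables: u = Σ [A_n cos(ω_n t) + B_n sin(ω_n t)] sin(ns), ω_n = n/2. From ICs: A_1=-2, A_4=2.
So u(s,t) = -2sin(s)cos(t/2) + 2sin(4s)cos(2t), and y(s,t) = exp(t)u(s,t).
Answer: y(s, t) = -2exp(t)sin(s)cos(t/2) + 2exp(t)sin(4s)cos(2t)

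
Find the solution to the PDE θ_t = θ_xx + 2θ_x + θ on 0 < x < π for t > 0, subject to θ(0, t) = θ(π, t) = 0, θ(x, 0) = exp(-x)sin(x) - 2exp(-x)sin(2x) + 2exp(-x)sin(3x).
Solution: Substitute θ = exp(-x)u, i.e. u = exp(x)θ.
By the product rule, θ_x = exp(-x)(u_x - u), θ_xx = exp(-x)(u_xx - 2u_x + u), θ_t = exp(-x)u_t.
Substituting into the PDE and dividing by exp(-x): u_t = (u_xx - 2u_x + u) + 2(u_x - u) + u.
The lower-order terms cancel, leaving the standard heat equation u_t = u_xx.
Initial data for u: u(x,0) = exp(x)θ(x,0) = sin(x) - 2sin(2x) + 2sin(3x). The boundary conditions carry over: u(0,t) = u(π,t) = 0.
Solve for u:
  Using separation of variables u = X(x)G(t):
  Eigenfunctions: sin(nx), n = 1, 2, 3, ...
  General solution: u(x, t) = Σ c_n sin(nx) exp(-n² t)
  Matching u(x,0) = sin(x) - 2sin(2x) + 2sin(3x) term by term: c_1=1, c_2=-2, c_3=2.
Hence u(x,t) = exp(-t)sin(x) - 2exp(-4t)sin(2x) + 2exp(-9t)sin(3x).
Transform back: θ(x,t) = exp(-x)u(x,t).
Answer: θ(x, t) = exp(-t)exp(-x)sin(x) - 2exp(-4t)exp(-x)sin(2x) + 2exp(-9t)exp(-x)sin(3x)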